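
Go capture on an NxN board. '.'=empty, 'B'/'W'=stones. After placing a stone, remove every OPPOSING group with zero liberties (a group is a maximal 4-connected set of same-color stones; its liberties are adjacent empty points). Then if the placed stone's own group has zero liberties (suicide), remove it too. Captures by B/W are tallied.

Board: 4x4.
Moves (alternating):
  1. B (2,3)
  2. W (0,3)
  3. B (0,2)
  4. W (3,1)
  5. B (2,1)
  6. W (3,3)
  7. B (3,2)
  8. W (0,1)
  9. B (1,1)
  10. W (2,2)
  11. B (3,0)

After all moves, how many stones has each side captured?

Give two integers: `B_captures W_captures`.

Move 1: B@(2,3) -> caps B=0 W=0
Move 2: W@(0,3) -> caps B=0 W=0
Move 3: B@(0,2) -> caps B=0 W=0
Move 4: W@(3,1) -> caps B=0 W=0
Move 5: B@(2,1) -> caps B=0 W=0
Move 6: W@(3,3) -> caps B=0 W=0
Move 7: B@(3,2) -> caps B=1 W=0
Move 8: W@(0,1) -> caps B=1 W=0
Move 9: B@(1,1) -> caps B=1 W=0
Move 10: W@(2,2) -> caps B=1 W=0
Move 11: B@(3,0) -> caps B=2 W=0

Answer: 2 0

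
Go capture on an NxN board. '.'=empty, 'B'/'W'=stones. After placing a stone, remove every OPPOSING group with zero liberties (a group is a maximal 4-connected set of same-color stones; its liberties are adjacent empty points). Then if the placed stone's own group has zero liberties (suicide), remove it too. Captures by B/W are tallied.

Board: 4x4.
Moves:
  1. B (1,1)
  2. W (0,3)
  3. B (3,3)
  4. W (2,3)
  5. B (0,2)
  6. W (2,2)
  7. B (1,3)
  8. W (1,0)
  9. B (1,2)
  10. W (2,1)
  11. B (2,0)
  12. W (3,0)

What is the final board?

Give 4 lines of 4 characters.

Answer: ..B.
WBBB
.WWW
W..B

Derivation:
Move 1: B@(1,1) -> caps B=0 W=0
Move 2: W@(0,3) -> caps B=0 W=0
Move 3: B@(3,3) -> caps B=0 W=0
Move 4: W@(2,3) -> caps B=0 W=0
Move 5: B@(0,2) -> caps B=0 W=0
Move 6: W@(2,2) -> caps B=0 W=0
Move 7: B@(1,3) -> caps B=1 W=0
Move 8: W@(1,0) -> caps B=1 W=0
Move 9: B@(1,2) -> caps B=1 W=0
Move 10: W@(2,1) -> caps B=1 W=0
Move 11: B@(2,0) -> caps B=1 W=0
Move 12: W@(3,0) -> caps B=1 W=1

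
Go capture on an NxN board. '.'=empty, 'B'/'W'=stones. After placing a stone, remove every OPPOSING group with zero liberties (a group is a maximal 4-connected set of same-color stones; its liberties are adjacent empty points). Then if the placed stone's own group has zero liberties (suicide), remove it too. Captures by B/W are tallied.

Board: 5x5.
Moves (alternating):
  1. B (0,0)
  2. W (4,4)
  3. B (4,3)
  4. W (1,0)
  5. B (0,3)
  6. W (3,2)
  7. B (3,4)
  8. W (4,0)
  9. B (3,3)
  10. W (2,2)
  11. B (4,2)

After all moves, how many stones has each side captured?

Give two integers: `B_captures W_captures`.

Answer: 1 0

Derivation:
Move 1: B@(0,0) -> caps B=0 W=0
Move 2: W@(4,4) -> caps B=0 W=0
Move 3: B@(4,3) -> caps B=0 W=0
Move 4: W@(1,0) -> caps B=0 W=0
Move 5: B@(0,3) -> caps B=0 W=0
Move 6: W@(3,2) -> caps B=0 W=0
Move 7: B@(3,4) -> caps B=1 W=0
Move 8: W@(4,0) -> caps B=1 W=0
Move 9: B@(3,3) -> caps B=1 W=0
Move 10: W@(2,2) -> caps B=1 W=0
Move 11: B@(4,2) -> caps B=1 W=0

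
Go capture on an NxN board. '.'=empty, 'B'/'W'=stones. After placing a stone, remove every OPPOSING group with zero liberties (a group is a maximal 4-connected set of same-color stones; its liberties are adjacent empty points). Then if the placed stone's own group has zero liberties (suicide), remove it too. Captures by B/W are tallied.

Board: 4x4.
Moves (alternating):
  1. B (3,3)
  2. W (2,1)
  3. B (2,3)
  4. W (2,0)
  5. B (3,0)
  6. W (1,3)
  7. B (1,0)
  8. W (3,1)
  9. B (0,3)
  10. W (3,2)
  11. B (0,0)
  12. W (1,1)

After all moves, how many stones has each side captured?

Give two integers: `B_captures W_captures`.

Answer: 0 1

Derivation:
Move 1: B@(3,3) -> caps B=0 W=0
Move 2: W@(2,1) -> caps B=0 W=0
Move 3: B@(2,3) -> caps B=0 W=0
Move 4: W@(2,0) -> caps B=0 W=0
Move 5: B@(3,0) -> caps B=0 W=0
Move 6: W@(1,3) -> caps B=0 W=0
Move 7: B@(1,0) -> caps B=0 W=0
Move 8: W@(3,1) -> caps B=0 W=1
Move 9: B@(0,3) -> caps B=0 W=1
Move 10: W@(3,2) -> caps B=0 W=1
Move 11: B@(0,0) -> caps B=0 W=1
Move 12: W@(1,1) -> caps B=0 W=1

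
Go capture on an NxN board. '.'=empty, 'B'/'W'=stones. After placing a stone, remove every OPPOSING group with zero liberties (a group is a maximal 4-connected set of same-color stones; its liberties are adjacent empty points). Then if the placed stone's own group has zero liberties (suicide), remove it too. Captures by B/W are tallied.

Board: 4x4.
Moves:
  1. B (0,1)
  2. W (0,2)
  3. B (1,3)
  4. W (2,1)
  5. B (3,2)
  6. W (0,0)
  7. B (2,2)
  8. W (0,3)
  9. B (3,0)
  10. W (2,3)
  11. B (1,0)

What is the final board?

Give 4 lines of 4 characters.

Answer: .BWW
B..B
.WBW
B.B.

Derivation:
Move 1: B@(0,1) -> caps B=0 W=0
Move 2: W@(0,2) -> caps B=0 W=0
Move 3: B@(1,3) -> caps B=0 W=0
Move 4: W@(2,1) -> caps B=0 W=0
Move 5: B@(3,2) -> caps B=0 W=0
Move 6: W@(0,0) -> caps B=0 W=0
Move 7: B@(2,2) -> caps B=0 W=0
Move 8: W@(0,3) -> caps B=0 W=0
Move 9: B@(3,0) -> caps B=0 W=0
Move 10: W@(2,3) -> caps B=0 W=0
Move 11: B@(1,0) -> caps B=1 W=0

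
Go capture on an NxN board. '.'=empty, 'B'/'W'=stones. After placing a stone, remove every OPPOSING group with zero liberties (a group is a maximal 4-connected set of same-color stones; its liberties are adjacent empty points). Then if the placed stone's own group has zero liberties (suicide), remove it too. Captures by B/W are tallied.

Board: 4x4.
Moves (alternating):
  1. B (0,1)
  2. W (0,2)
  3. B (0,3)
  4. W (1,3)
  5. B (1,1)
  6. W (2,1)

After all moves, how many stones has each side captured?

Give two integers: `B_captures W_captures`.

Move 1: B@(0,1) -> caps B=0 W=0
Move 2: W@(0,2) -> caps B=0 W=0
Move 3: B@(0,3) -> caps B=0 W=0
Move 4: W@(1,3) -> caps B=0 W=1
Move 5: B@(1,1) -> caps B=0 W=1
Move 6: W@(2,1) -> caps B=0 W=1

Answer: 0 1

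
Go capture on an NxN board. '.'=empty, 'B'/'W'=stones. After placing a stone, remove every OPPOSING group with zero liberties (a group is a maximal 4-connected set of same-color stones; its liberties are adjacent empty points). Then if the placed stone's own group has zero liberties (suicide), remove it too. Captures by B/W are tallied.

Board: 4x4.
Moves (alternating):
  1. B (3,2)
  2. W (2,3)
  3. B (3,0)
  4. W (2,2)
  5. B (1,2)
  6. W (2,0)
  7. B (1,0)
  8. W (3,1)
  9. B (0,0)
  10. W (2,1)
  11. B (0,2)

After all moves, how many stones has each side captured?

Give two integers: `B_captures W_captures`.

Move 1: B@(3,2) -> caps B=0 W=0
Move 2: W@(2,3) -> caps B=0 W=0
Move 3: B@(3,0) -> caps B=0 W=0
Move 4: W@(2,2) -> caps B=0 W=0
Move 5: B@(1,2) -> caps B=0 W=0
Move 6: W@(2,0) -> caps B=0 W=0
Move 7: B@(1,0) -> caps B=0 W=0
Move 8: W@(3,1) -> caps B=0 W=1
Move 9: B@(0,0) -> caps B=0 W=1
Move 10: W@(2,1) -> caps B=0 W=1
Move 11: B@(0,2) -> caps B=0 W=1

Answer: 0 1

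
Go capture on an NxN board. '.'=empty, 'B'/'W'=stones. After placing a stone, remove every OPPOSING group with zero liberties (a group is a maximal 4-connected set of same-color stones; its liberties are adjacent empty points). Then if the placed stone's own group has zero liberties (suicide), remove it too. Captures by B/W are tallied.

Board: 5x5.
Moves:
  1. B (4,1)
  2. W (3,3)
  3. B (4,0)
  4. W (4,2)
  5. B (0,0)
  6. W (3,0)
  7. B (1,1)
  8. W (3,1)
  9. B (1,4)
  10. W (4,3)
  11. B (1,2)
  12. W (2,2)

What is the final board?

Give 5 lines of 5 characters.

Move 1: B@(4,1) -> caps B=0 W=0
Move 2: W@(3,3) -> caps B=0 W=0
Move 3: B@(4,0) -> caps B=0 W=0
Move 4: W@(4,2) -> caps B=0 W=0
Move 5: B@(0,0) -> caps B=0 W=0
Move 6: W@(3,0) -> caps B=0 W=0
Move 7: B@(1,1) -> caps B=0 W=0
Move 8: W@(3,1) -> caps B=0 W=2
Move 9: B@(1,4) -> caps B=0 W=2
Move 10: W@(4,3) -> caps B=0 W=2
Move 11: B@(1,2) -> caps B=0 W=2
Move 12: W@(2,2) -> caps B=0 W=2

Answer: B....
.BB.B
..W..
WW.W.
..WW.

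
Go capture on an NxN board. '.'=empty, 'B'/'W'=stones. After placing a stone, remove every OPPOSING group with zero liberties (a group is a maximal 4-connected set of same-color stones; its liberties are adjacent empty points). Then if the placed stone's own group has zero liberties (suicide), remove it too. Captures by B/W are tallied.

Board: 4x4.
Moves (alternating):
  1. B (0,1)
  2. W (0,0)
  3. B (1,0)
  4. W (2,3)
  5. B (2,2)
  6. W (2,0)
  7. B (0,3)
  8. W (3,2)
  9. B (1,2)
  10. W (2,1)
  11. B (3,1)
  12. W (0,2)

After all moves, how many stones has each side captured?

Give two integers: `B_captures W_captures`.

Move 1: B@(0,1) -> caps B=0 W=0
Move 2: W@(0,0) -> caps B=0 W=0
Move 3: B@(1,0) -> caps B=1 W=0
Move 4: W@(2,3) -> caps B=1 W=0
Move 5: B@(2,2) -> caps B=1 W=0
Move 6: W@(2,0) -> caps B=1 W=0
Move 7: B@(0,3) -> caps B=1 W=0
Move 8: W@(3,2) -> caps B=1 W=0
Move 9: B@(1,2) -> caps B=1 W=0
Move 10: W@(2,1) -> caps B=1 W=0
Move 11: B@(3,1) -> caps B=1 W=0
Move 12: W@(0,2) -> caps B=1 W=0

Answer: 1 0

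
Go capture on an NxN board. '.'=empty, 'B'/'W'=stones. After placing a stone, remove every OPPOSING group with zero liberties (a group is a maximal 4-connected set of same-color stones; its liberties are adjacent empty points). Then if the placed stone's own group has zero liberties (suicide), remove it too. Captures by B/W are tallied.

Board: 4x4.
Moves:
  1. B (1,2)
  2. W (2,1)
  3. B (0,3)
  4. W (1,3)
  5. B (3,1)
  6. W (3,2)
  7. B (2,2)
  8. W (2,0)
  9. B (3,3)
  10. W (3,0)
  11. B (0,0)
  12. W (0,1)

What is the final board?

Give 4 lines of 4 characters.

Answer: BW.B
..BW
WWB.
WB.B

Derivation:
Move 1: B@(1,2) -> caps B=0 W=0
Move 2: W@(2,1) -> caps B=0 W=0
Move 3: B@(0,3) -> caps B=0 W=0
Move 4: W@(1,3) -> caps B=0 W=0
Move 5: B@(3,1) -> caps B=0 W=0
Move 6: W@(3,2) -> caps B=0 W=0
Move 7: B@(2,2) -> caps B=0 W=0
Move 8: W@(2,0) -> caps B=0 W=0
Move 9: B@(3,3) -> caps B=1 W=0
Move 10: W@(3,0) -> caps B=1 W=0
Move 11: B@(0,0) -> caps B=1 W=0
Move 12: W@(0,1) -> caps B=1 W=0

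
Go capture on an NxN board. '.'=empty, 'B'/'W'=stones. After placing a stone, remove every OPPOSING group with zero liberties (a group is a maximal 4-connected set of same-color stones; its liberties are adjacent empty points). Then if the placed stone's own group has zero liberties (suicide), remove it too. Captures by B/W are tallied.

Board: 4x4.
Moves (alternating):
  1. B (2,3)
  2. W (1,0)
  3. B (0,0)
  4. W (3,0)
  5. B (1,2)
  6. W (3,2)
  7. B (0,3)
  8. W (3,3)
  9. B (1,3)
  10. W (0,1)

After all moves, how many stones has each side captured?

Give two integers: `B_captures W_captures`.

Answer: 0 1

Derivation:
Move 1: B@(2,3) -> caps B=0 W=0
Move 2: W@(1,0) -> caps B=0 W=0
Move 3: B@(0,0) -> caps B=0 W=0
Move 4: W@(3,0) -> caps B=0 W=0
Move 5: B@(1,2) -> caps B=0 W=0
Move 6: W@(3,2) -> caps B=0 W=0
Move 7: B@(0,3) -> caps B=0 W=0
Move 8: W@(3,3) -> caps B=0 W=0
Move 9: B@(1,3) -> caps B=0 W=0
Move 10: W@(0,1) -> caps B=0 W=1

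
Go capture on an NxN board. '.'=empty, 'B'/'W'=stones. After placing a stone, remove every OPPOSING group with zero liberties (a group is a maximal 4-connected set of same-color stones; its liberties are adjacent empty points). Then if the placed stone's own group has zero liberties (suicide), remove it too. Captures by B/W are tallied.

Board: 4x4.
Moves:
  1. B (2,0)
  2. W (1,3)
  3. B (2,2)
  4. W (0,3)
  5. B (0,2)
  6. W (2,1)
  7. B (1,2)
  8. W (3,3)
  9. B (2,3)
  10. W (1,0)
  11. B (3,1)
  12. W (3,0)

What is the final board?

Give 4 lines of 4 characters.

Move 1: B@(2,0) -> caps B=0 W=0
Move 2: W@(1,3) -> caps B=0 W=0
Move 3: B@(2,2) -> caps B=0 W=0
Move 4: W@(0,3) -> caps B=0 W=0
Move 5: B@(0,2) -> caps B=0 W=0
Move 6: W@(2,1) -> caps B=0 W=0
Move 7: B@(1,2) -> caps B=0 W=0
Move 8: W@(3,3) -> caps B=0 W=0
Move 9: B@(2,3) -> caps B=2 W=0
Move 10: W@(1,0) -> caps B=2 W=0
Move 11: B@(3,1) -> caps B=2 W=0
Move 12: W@(3,0) -> caps B=2 W=1

Answer: ..B.
W.B.
.WBB
WB.W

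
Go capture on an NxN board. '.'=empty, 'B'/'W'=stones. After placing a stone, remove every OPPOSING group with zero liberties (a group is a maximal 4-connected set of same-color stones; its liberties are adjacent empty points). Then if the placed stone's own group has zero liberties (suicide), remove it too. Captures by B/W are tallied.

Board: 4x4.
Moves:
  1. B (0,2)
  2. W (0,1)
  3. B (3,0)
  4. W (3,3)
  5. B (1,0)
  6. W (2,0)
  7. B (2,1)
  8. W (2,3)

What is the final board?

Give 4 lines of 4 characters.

Move 1: B@(0,2) -> caps B=0 W=0
Move 2: W@(0,1) -> caps B=0 W=0
Move 3: B@(3,0) -> caps B=0 W=0
Move 4: W@(3,3) -> caps B=0 W=0
Move 5: B@(1,0) -> caps B=0 W=0
Move 6: W@(2,0) -> caps B=0 W=0
Move 7: B@(2,1) -> caps B=1 W=0
Move 8: W@(2,3) -> caps B=1 W=0

Answer: .WB.
B...
.B.W
B..W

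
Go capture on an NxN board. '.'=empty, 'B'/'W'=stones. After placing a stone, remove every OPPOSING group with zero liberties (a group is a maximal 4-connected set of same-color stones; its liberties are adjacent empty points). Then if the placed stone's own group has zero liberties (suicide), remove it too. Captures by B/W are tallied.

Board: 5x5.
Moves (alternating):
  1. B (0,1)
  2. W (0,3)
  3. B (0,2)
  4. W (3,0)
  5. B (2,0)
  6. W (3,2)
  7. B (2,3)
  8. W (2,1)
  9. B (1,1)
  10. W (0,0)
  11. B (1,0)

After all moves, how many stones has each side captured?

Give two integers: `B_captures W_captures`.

Answer: 1 0

Derivation:
Move 1: B@(0,1) -> caps B=0 W=0
Move 2: W@(0,3) -> caps B=0 W=0
Move 3: B@(0,2) -> caps B=0 W=0
Move 4: W@(3,0) -> caps B=0 W=0
Move 5: B@(2,0) -> caps B=0 W=0
Move 6: W@(3,2) -> caps B=0 W=0
Move 7: B@(2,3) -> caps B=0 W=0
Move 8: W@(2,1) -> caps B=0 W=0
Move 9: B@(1,1) -> caps B=0 W=0
Move 10: W@(0,0) -> caps B=0 W=0
Move 11: B@(1,0) -> caps B=1 W=0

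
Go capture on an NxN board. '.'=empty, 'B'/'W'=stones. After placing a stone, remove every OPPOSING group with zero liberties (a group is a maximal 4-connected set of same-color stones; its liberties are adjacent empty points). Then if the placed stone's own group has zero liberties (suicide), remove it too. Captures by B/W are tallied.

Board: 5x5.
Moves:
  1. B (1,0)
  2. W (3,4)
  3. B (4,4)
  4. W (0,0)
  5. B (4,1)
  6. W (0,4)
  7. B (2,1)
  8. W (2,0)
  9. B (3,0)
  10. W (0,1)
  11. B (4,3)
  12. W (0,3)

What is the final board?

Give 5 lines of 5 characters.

Move 1: B@(1,0) -> caps B=0 W=0
Move 2: W@(3,4) -> caps B=0 W=0
Move 3: B@(4,4) -> caps B=0 W=0
Move 4: W@(0,0) -> caps B=0 W=0
Move 5: B@(4,1) -> caps B=0 W=0
Move 6: W@(0,4) -> caps B=0 W=0
Move 7: B@(2,1) -> caps B=0 W=0
Move 8: W@(2,0) -> caps B=0 W=0
Move 9: B@(3,0) -> caps B=1 W=0
Move 10: W@(0,1) -> caps B=1 W=0
Move 11: B@(4,3) -> caps B=1 W=0
Move 12: W@(0,3) -> caps B=1 W=0

Answer: WW.WW
B....
.B...
B...W
.B.BB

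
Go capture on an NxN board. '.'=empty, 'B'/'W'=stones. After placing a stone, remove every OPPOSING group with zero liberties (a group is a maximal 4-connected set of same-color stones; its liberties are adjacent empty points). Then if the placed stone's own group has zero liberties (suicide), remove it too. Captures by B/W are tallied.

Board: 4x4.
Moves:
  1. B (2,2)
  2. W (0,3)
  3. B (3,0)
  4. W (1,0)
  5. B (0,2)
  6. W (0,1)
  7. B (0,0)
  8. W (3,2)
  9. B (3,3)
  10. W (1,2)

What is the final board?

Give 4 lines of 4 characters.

Answer: .W.W
W.W.
..B.
B.WB

Derivation:
Move 1: B@(2,2) -> caps B=0 W=0
Move 2: W@(0,3) -> caps B=0 W=0
Move 3: B@(3,0) -> caps B=0 W=0
Move 4: W@(1,0) -> caps B=0 W=0
Move 5: B@(0,2) -> caps B=0 W=0
Move 6: W@(0,1) -> caps B=0 W=0
Move 7: B@(0,0) -> caps B=0 W=0
Move 8: W@(3,2) -> caps B=0 W=0
Move 9: B@(3,3) -> caps B=0 W=0
Move 10: W@(1,2) -> caps B=0 W=1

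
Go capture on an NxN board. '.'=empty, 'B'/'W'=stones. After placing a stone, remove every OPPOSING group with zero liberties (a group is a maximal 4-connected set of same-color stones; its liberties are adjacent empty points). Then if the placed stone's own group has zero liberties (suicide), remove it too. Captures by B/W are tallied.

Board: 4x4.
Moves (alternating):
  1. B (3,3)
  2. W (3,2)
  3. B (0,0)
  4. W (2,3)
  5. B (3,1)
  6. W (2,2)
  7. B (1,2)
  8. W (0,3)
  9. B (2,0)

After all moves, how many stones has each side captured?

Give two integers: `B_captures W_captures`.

Move 1: B@(3,3) -> caps B=0 W=0
Move 2: W@(3,2) -> caps B=0 W=0
Move 3: B@(0,0) -> caps B=0 W=0
Move 4: W@(2,3) -> caps B=0 W=1
Move 5: B@(3,1) -> caps B=0 W=1
Move 6: W@(2,2) -> caps B=0 W=1
Move 7: B@(1,2) -> caps B=0 W=1
Move 8: W@(0,3) -> caps B=0 W=1
Move 9: B@(2,0) -> caps B=0 W=1

Answer: 0 1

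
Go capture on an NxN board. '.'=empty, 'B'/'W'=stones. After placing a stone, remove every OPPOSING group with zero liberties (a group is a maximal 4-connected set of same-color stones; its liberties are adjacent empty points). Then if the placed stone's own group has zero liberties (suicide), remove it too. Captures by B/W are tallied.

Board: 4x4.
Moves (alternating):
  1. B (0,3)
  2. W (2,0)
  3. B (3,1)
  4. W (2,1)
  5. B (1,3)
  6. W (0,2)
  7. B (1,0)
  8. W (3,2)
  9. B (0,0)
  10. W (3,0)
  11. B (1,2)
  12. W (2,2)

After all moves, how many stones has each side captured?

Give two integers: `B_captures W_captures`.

Answer: 0 1

Derivation:
Move 1: B@(0,3) -> caps B=0 W=0
Move 2: W@(2,0) -> caps B=0 W=0
Move 3: B@(3,1) -> caps B=0 W=0
Move 4: W@(2,1) -> caps B=0 W=0
Move 5: B@(1,3) -> caps B=0 W=0
Move 6: W@(0,2) -> caps B=0 W=0
Move 7: B@(1,0) -> caps B=0 W=0
Move 8: W@(3,2) -> caps B=0 W=0
Move 9: B@(0,0) -> caps B=0 W=0
Move 10: W@(3,0) -> caps B=0 W=1
Move 11: B@(1,2) -> caps B=0 W=1
Move 12: W@(2,2) -> caps B=0 W=1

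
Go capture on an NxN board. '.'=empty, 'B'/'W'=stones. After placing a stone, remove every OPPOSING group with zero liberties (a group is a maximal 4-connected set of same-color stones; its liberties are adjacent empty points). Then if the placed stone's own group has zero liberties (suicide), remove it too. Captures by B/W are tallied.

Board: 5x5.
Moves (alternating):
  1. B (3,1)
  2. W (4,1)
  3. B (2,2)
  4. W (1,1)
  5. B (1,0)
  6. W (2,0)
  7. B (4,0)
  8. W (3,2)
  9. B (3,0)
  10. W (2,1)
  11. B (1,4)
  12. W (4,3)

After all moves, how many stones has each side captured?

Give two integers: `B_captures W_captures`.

Move 1: B@(3,1) -> caps B=0 W=0
Move 2: W@(4,1) -> caps B=0 W=0
Move 3: B@(2,2) -> caps B=0 W=0
Move 4: W@(1,1) -> caps B=0 W=0
Move 5: B@(1,0) -> caps B=0 W=0
Move 6: W@(2,0) -> caps B=0 W=0
Move 7: B@(4,0) -> caps B=0 W=0
Move 8: W@(3,2) -> caps B=0 W=0
Move 9: B@(3,0) -> caps B=0 W=0
Move 10: W@(2,1) -> caps B=0 W=3
Move 11: B@(1,4) -> caps B=0 W=3
Move 12: W@(4,3) -> caps B=0 W=3

Answer: 0 3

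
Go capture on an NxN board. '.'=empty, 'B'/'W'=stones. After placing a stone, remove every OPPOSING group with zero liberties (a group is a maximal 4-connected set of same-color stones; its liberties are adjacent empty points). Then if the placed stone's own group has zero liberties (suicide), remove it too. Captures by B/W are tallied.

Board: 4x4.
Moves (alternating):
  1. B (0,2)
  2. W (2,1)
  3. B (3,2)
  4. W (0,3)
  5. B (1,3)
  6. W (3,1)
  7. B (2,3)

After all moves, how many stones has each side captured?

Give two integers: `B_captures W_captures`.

Answer: 1 0

Derivation:
Move 1: B@(0,2) -> caps B=0 W=0
Move 2: W@(2,1) -> caps B=0 W=0
Move 3: B@(3,2) -> caps B=0 W=0
Move 4: W@(0,3) -> caps B=0 W=0
Move 5: B@(1,3) -> caps B=1 W=0
Move 6: W@(3,1) -> caps B=1 W=0
Move 7: B@(2,3) -> caps B=1 W=0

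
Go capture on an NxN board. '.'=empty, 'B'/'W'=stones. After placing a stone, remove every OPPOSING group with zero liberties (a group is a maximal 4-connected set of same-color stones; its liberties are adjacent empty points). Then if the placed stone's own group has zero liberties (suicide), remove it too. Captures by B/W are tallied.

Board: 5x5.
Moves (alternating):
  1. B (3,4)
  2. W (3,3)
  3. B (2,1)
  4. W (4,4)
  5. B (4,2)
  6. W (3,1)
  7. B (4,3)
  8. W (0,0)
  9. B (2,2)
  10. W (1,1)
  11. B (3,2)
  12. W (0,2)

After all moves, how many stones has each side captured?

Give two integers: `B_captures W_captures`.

Move 1: B@(3,4) -> caps B=0 W=0
Move 2: W@(3,3) -> caps B=0 W=0
Move 3: B@(2,1) -> caps B=0 W=0
Move 4: W@(4,4) -> caps B=0 W=0
Move 5: B@(4,2) -> caps B=0 W=0
Move 6: W@(3,1) -> caps B=0 W=0
Move 7: B@(4,3) -> caps B=1 W=0
Move 8: W@(0,0) -> caps B=1 W=0
Move 9: B@(2,2) -> caps B=1 W=0
Move 10: W@(1,1) -> caps B=1 W=0
Move 11: B@(3,2) -> caps B=1 W=0
Move 12: W@(0,2) -> caps B=1 W=0

Answer: 1 0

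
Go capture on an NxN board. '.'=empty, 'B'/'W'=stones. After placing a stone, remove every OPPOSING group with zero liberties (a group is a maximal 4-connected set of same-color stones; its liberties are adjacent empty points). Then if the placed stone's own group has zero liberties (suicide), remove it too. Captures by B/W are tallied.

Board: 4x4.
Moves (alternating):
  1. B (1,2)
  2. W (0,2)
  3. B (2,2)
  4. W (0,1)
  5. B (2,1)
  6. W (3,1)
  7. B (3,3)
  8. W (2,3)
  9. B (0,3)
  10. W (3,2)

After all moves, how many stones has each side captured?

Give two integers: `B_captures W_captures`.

Move 1: B@(1,2) -> caps B=0 W=0
Move 2: W@(0,2) -> caps B=0 W=0
Move 3: B@(2,2) -> caps B=0 W=0
Move 4: W@(0,1) -> caps B=0 W=0
Move 5: B@(2,1) -> caps B=0 W=0
Move 6: W@(3,1) -> caps B=0 W=0
Move 7: B@(3,3) -> caps B=0 W=0
Move 8: W@(2,3) -> caps B=0 W=0
Move 9: B@(0,3) -> caps B=0 W=0
Move 10: W@(3,2) -> caps B=0 W=1

Answer: 0 1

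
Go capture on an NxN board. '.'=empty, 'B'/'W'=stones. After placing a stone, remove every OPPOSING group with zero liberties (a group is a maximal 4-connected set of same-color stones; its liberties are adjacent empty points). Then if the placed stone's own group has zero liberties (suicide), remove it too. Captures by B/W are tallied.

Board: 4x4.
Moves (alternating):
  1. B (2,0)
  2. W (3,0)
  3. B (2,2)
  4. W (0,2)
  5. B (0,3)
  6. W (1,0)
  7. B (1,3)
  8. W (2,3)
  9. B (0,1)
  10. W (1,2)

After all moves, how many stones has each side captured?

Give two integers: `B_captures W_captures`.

Answer: 0 2

Derivation:
Move 1: B@(2,0) -> caps B=0 W=0
Move 2: W@(3,0) -> caps B=0 W=0
Move 3: B@(2,2) -> caps B=0 W=0
Move 4: W@(0,2) -> caps B=0 W=0
Move 5: B@(0,3) -> caps B=0 W=0
Move 6: W@(1,0) -> caps B=0 W=0
Move 7: B@(1,3) -> caps B=0 W=0
Move 8: W@(2,3) -> caps B=0 W=0
Move 9: B@(0,1) -> caps B=0 W=0
Move 10: W@(1,2) -> caps B=0 W=2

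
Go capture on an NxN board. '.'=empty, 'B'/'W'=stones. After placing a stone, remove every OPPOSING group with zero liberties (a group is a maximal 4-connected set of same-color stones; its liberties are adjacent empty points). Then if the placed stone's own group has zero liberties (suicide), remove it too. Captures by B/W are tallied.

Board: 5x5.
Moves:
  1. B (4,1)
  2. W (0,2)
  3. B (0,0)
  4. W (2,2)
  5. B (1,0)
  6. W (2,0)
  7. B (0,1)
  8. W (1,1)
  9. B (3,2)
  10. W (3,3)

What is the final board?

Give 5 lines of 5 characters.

Move 1: B@(4,1) -> caps B=0 W=0
Move 2: W@(0,2) -> caps B=0 W=0
Move 3: B@(0,0) -> caps B=0 W=0
Move 4: W@(2,2) -> caps B=0 W=0
Move 5: B@(1,0) -> caps B=0 W=0
Move 6: W@(2,0) -> caps B=0 W=0
Move 7: B@(0,1) -> caps B=0 W=0
Move 8: W@(1,1) -> caps B=0 W=3
Move 9: B@(3,2) -> caps B=0 W=3
Move 10: W@(3,3) -> caps B=0 W=3

Answer: ..W..
.W...
W.W..
..BW.
.B...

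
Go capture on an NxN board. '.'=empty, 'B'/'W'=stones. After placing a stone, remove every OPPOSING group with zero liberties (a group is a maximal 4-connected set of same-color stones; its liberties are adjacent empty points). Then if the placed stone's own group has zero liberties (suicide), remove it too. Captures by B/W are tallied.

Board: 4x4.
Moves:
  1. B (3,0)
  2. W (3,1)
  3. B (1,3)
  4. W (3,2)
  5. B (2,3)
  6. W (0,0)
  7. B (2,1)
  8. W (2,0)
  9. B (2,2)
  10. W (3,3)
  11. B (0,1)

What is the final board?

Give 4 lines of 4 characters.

Answer: WB..
...B
WBBB
.WWW

Derivation:
Move 1: B@(3,0) -> caps B=0 W=0
Move 2: W@(3,1) -> caps B=0 W=0
Move 3: B@(1,3) -> caps B=0 W=0
Move 4: W@(3,2) -> caps B=0 W=0
Move 5: B@(2,3) -> caps B=0 W=0
Move 6: W@(0,0) -> caps B=0 W=0
Move 7: B@(2,1) -> caps B=0 W=0
Move 8: W@(2,0) -> caps B=0 W=1
Move 9: B@(2,2) -> caps B=0 W=1
Move 10: W@(3,3) -> caps B=0 W=1
Move 11: B@(0,1) -> caps B=0 W=1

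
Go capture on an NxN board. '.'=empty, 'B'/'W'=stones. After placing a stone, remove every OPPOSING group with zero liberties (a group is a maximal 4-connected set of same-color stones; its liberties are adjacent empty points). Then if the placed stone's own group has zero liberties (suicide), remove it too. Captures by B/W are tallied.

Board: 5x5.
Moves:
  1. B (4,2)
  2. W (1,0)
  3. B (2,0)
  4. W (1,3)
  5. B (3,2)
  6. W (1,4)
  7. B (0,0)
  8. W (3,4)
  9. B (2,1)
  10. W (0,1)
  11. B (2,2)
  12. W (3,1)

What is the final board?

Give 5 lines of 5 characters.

Answer: .W...
W..WW
BBB..
.WB.W
..B..

Derivation:
Move 1: B@(4,2) -> caps B=0 W=0
Move 2: W@(1,0) -> caps B=0 W=0
Move 3: B@(2,0) -> caps B=0 W=0
Move 4: W@(1,3) -> caps B=0 W=0
Move 5: B@(3,2) -> caps B=0 W=0
Move 6: W@(1,4) -> caps B=0 W=0
Move 7: B@(0,0) -> caps B=0 W=0
Move 8: W@(3,4) -> caps B=0 W=0
Move 9: B@(2,1) -> caps B=0 W=0
Move 10: W@(0,1) -> caps B=0 W=1
Move 11: B@(2,2) -> caps B=0 W=1
Move 12: W@(3,1) -> caps B=0 W=1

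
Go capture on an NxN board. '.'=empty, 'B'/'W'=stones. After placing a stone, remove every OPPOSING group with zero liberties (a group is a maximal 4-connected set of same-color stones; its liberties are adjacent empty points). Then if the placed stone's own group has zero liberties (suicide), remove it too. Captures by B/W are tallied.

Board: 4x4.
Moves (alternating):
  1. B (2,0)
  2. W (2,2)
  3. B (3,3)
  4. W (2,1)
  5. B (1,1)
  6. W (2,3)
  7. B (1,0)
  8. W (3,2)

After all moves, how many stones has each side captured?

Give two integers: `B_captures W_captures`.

Answer: 0 1

Derivation:
Move 1: B@(2,0) -> caps B=0 W=0
Move 2: W@(2,2) -> caps B=0 W=0
Move 3: B@(3,3) -> caps B=0 W=0
Move 4: W@(2,1) -> caps B=0 W=0
Move 5: B@(1,1) -> caps B=0 W=0
Move 6: W@(2,3) -> caps B=0 W=0
Move 7: B@(1,0) -> caps B=0 W=0
Move 8: W@(3,2) -> caps B=0 W=1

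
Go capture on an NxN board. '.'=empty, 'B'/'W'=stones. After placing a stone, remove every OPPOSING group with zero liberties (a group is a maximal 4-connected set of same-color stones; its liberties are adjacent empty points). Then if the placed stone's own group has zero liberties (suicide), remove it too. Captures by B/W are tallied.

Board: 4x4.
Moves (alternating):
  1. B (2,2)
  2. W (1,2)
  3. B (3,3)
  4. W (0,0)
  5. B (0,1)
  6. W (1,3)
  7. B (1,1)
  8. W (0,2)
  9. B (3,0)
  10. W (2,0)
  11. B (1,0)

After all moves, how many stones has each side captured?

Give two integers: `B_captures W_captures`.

Answer: 1 0

Derivation:
Move 1: B@(2,2) -> caps B=0 W=0
Move 2: W@(1,2) -> caps B=0 W=0
Move 3: B@(3,3) -> caps B=0 W=0
Move 4: W@(0,0) -> caps B=0 W=0
Move 5: B@(0,1) -> caps B=0 W=0
Move 6: W@(1,3) -> caps B=0 W=0
Move 7: B@(1,1) -> caps B=0 W=0
Move 8: W@(0,2) -> caps B=0 W=0
Move 9: B@(3,0) -> caps B=0 W=0
Move 10: W@(2,0) -> caps B=0 W=0
Move 11: B@(1,0) -> caps B=1 W=0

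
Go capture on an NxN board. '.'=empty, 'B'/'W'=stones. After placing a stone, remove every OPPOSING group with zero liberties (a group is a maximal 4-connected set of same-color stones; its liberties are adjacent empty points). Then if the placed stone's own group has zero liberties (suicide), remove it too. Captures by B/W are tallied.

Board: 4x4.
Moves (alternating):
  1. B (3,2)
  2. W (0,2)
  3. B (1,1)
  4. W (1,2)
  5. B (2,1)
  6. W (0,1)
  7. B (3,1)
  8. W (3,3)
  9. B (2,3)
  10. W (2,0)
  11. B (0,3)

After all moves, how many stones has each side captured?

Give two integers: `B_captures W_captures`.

Move 1: B@(3,2) -> caps B=0 W=0
Move 2: W@(0,2) -> caps B=0 W=0
Move 3: B@(1,1) -> caps B=0 W=0
Move 4: W@(1,2) -> caps B=0 W=0
Move 5: B@(2,1) -> caps B=0 W=0
Move 6: W@(0,1) -> caps B=0 W=0
Move 7: B@(3,1) -> caps B=0 W=0
Move 8: W@(3,3) -> caps B=0 W=0
Move 9: B@(2,3) -> caps B=1 W=0
Move 10: W@(2,0) -> caps B=1 W=0
Move 11: B@(0,3) -> caps B=1 W=0

Answer: 1 0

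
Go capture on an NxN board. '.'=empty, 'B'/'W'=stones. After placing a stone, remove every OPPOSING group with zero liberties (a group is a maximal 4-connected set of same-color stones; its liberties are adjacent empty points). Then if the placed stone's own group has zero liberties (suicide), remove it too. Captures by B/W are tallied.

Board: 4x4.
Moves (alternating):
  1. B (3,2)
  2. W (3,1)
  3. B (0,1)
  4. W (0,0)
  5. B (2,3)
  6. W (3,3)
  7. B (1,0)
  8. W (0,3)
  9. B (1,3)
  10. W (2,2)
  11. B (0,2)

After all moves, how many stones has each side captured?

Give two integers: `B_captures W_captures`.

Answer: 2 0

Derivation:
Move 1: B@(3,2) -> caps B=0 W=0
Move 2: W@(3,1) -> caps B=0 W=0
Move 3: B@(0,1) -> caps B=0 W=0
Move 4: W@(0,0) -> caps B=0 W=0
Move 5: B@(2,3) -> caps B=0 W=0
Move 6: W@(3,3) -> caps B=0 W=0
Move 7: B@(1,0) -> caps B=1 W=0
Move 8: W@(0,3) -> caps B=1 W=0
Move 9: B@(1,3) -> caps B=1 W=0
Move 10: W@(2,2) -> caps B=1 W=0
Move 11: B@(0,2) -> caps B=2 W=0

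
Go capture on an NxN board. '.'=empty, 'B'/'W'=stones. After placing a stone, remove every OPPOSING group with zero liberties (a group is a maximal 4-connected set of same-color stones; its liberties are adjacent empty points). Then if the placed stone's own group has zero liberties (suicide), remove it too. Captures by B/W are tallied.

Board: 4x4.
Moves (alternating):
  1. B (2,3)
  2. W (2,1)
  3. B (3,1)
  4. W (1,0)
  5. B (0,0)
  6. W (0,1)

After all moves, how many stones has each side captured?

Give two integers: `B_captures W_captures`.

Move 1: B@(2,3) -> caps B=0 W=0
Move 2: W@(2,1) -> caps B=0 W=0
Move 3: B@(3,1) -> caps B=0 W=0
Move 4: W@(1,0) -> caps B=0 W=0
Move 5: B@(0,0) -> caps B=0 W=0
Move 6: W@(0,1) -> caps B=0 W=1

Answer: 0 1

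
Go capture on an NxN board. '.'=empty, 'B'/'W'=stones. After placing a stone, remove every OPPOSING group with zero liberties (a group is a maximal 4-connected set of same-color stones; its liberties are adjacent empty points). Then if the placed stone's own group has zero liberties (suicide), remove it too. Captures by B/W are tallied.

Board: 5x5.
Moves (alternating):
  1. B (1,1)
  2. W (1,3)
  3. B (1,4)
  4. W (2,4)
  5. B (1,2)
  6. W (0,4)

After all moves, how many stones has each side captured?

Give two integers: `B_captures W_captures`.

Move 1: B@(1,1) -> caps B=0 W=0
Move 2: W@(1,3) -> caps B=0 W=0
Move 3: B@(1,4) -> caps B=0 W=0
Move 4: W@(2,4) -> caps B=0 W=0
Move 5: B@(1,2) -> caps B=0 W=0
Move 6: W@(0,4) -> caps B=0 W=1

Answer: 0 1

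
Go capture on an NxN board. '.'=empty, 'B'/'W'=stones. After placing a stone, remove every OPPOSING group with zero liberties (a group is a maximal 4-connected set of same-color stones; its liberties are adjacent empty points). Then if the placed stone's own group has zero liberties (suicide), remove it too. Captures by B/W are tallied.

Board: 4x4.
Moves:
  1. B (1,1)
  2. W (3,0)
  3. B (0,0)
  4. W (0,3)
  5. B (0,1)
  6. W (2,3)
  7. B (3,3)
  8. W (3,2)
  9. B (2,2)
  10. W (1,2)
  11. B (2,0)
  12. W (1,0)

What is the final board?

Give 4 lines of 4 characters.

Move 1: B@(1,1) -> caps B=0 W=0
Move 2: W@(3,0) -> caps B=0 W=0
Move 3: B@(0,0) -> caps B=0 W=0
Move 4: W@(0,3) -> caps B=0 W=0
Move 5: B@(0,1) -> caps B=0 W=0
Move 6: W@(2,3) -> caps B=0 W=0
Move 7: B@(3,3) -> caps B=0 W=0
Move 8: W@(3,2) -> caps B=0 W=1
Move 9: B@(2,2) -> caps B=0 W=1
Move 10: W@(1,2) -> caps B=0 W=1
Move 11: B@(2,0) -> caps B=0 W=1
Move 12: W@(1,0) -> caps B=0 W=1

Answer: BB.W
.BW.
B.BW
W.W.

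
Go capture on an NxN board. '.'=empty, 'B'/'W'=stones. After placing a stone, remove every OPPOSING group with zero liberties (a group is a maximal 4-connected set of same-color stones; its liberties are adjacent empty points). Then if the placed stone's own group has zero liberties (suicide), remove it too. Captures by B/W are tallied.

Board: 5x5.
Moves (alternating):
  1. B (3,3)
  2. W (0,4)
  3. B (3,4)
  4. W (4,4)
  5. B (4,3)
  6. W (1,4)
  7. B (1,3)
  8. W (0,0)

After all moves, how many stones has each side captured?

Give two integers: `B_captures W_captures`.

Move 1: B@(3,3) -> caps B=0 W=0
Move 2: W@(0,4) -> caps B=0 W=0
Move 3: B@(3,4) -> caps B=0 W=0
Move 4: W@(4,4) -> caps B=0 W=0
Move 5: B@(4,3) -> caps B=1 W=0
Move 6: W@(1,4) -> caps B=1 W=0
Move 7: B@(1,3) -> caps B=1 W=0
Move 8: W@(0,0) -> caps B=1 W=0

Answer: 1 0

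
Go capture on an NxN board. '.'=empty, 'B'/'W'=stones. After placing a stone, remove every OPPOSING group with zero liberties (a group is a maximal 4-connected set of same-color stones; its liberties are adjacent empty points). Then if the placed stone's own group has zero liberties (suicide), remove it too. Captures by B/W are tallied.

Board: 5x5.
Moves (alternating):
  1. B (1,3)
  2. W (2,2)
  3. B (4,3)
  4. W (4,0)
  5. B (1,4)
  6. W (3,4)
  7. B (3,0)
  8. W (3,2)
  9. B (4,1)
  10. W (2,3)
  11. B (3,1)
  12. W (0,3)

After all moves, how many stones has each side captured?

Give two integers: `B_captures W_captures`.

Move 1: B@(1,3) -> caps B=0 W=0
Move 2: W@(2,2) -> caps B=0 W=0
Move 3: B@(4,3) -> caps B=0 W=0
Move 4: W@(4,0) -> caps B=0 W=0
Move 5: B@(1,4) -> caps B=0 W=0
Move 6: W@(3,4) -> caps B=0 W=0
Move 7: B@(3,0) -> caps B=0 W=0
Move 8: W@(3,2) -> caps B=0 W=0
Move 9: B@(4,1) -> caps B=1 W=0
Move 10: W@(2,3) -> caps B=1 W=0
Move 11: B@(3,1) -> caps B=1 W=0
Move 12: W@(0,3) -> caps B=1 W=0

Answer: 1 0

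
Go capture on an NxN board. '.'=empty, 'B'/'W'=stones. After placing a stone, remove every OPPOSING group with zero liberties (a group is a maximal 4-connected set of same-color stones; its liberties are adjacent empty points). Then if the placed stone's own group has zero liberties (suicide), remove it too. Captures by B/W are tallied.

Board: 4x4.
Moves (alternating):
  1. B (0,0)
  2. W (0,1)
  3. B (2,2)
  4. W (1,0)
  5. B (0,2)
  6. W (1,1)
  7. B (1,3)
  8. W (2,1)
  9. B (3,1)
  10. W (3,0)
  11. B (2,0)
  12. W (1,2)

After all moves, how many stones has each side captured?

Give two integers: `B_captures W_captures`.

Answer: 1 1

Derivation:
Move 1: B@(0,0) -> caps B=0 W=0
Move 2: W@(0,1) -> caps B=0 W=0
Move 3: B@(2,2) -> caps B=0 W=0
Move 4: W@(1,0) -> caps B=0 W=1
Move 5: B@(0,2) -> caps B=0 W=1
Move 6: W@(1,1) -> caps B=0 W=1
Move 7: B@(1,3) -> caps B=0 W=1
Move 8: W@(2,1) -> caps B=0 W=1
Move 9: B@(3,1) -> caps B=0 W=1
Move 10: W@(3,0) -> caps B=0 W=1
Move 11: B@(2,0) -> caps B=1 W=1
Move 12: W@(1,2) -> caps B=1 W=1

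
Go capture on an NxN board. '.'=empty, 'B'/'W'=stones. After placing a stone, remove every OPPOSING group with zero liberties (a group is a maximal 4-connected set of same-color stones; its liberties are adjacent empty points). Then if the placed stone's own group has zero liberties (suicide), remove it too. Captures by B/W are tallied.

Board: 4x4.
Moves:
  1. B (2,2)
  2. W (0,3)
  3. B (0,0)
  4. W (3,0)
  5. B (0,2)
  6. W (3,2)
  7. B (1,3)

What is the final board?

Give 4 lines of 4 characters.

Answer: B.B.
...B
..B.
W.W.

Derivation:
Move 1: B@(2,2) -> caps B=0 W=0
Move 2: W@(0,3) -> caps B=0 W=0
Move 3: B@(0,0) -> caps B=0 W=0
Move 4: W@(3,0) -> caps B=0 W=0
Move 5: B@(0,2) -> caps B=0 W=0
Move 6: W@(3,2) -> caps B=0 W=0
Move 7: B@(1,3) -> caps B=1 W=0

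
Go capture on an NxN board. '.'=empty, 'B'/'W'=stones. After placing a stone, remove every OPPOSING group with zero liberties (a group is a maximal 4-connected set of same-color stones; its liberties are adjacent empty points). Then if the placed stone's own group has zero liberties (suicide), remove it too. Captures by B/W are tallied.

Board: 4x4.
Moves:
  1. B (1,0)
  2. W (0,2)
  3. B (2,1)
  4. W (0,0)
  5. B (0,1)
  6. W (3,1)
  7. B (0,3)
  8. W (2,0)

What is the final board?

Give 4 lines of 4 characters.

Move 1: B@(1,0) -> caps B=0 W=0
Move 2: W@(0,2) -> caps B=0 W=0
Move 3: B@(2,1) -> caps B=0 W=0
Move 4: W@(0,0) -> caps B=0 W=0
Move 5: B@(0,1) -> caps B=1 W=0
Move 6: W@(3,1) -> caps B=1 W=0
Move 7: B@(0,3) -> caps B=1 W=0
Move 8: W@(2,0) -> caps B=1 W=0

Answer: .BWB
B...
WB..
.W..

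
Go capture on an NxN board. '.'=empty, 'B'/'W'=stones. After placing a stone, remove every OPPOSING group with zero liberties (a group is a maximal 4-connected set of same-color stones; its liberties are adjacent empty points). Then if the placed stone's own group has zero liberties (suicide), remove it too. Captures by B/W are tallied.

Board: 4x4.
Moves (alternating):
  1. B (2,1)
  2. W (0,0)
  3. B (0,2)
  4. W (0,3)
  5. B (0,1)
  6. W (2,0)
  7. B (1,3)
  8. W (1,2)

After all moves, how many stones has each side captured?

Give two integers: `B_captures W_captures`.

Answer: 1 0

Derivation:
Move 1: B@(2,1) -> caps B=0 W=0
Move 2: W@(0,0) -> caps B=0 W=0
Move 3: B@(0,2) -> caps B=0 W=0
Move 4: W@(0,3) -> caps B=0 W=0
Move 5: B@(0,1) -> caps B=0 W=0
Move 6: W@(2,0) -> caps B=0 W=0
Move 7: B@(1,3) -> caps B=1 W=0
Move 8: W@(1,2) -> caps B=1 W=0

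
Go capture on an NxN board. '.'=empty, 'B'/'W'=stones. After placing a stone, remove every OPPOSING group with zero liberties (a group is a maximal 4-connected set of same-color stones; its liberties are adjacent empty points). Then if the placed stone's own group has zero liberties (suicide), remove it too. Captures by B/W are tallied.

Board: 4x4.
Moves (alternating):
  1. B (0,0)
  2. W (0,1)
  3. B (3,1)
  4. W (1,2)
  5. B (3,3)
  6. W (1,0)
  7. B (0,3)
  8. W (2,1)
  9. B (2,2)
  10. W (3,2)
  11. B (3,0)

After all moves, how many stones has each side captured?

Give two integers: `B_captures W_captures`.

Move 1: B@(0,0) -> caps B=0 W=0
Move 2: W@(0,1) -> caps B=0 W=0
Move 3: B@(3,1) -> caps B=0 W=0
Move 4: W@(1,2) -> caps B=0 W=0
Move 5: B@(3,3) -> caps B=0 W=0
Move 6: W@(1,0) -> caps B=0 W=1
Move 7: B@(0,3) -> caps B=0 W=1
Move 8: W@(2,1) -> caps B=0 W=1
Move 9: B@(2,2) -> caps B=0 W=1
Move 10: W@(3,2) -> caps B=0 W=1
Move 11: B@(3,0) -> caps B=0 W=1

Answer: 0 1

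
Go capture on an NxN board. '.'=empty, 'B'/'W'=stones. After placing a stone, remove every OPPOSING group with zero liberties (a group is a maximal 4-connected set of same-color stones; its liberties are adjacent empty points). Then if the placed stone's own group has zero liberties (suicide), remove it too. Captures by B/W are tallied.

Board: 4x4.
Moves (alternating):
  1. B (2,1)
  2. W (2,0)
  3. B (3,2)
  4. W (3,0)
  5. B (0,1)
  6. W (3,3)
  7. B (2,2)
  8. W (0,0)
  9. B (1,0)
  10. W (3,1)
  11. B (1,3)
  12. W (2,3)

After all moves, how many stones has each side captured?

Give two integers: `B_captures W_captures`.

Move 1: B@(2,1) -> caps B=0 W=0
Move 2: W@(2,0) -> caps B=0 W=0
Move 3: B@(3,2) -> caps B=0 W=0
Move 4: W@(3,0) -> caps B=0 W=0
Move 5: B@(0,1) -> caps B=0 W=0
Move 6: W@(3,3) -> caps B=0 W=0
Move 7: B@(2,2) -> caps B=0 W=0
Move 8: W@(0,0) -> caps B=0 W=0
Move 9: B@(1,0) -> caps B=1 W=0
Move 10: W@(3,1) -> caps B=1 W=0
Move 11: B@(1,3) -> caps B=1 W=0
Move 12: W@(2,3) -> caps B=1 W=0

Answer: 1 0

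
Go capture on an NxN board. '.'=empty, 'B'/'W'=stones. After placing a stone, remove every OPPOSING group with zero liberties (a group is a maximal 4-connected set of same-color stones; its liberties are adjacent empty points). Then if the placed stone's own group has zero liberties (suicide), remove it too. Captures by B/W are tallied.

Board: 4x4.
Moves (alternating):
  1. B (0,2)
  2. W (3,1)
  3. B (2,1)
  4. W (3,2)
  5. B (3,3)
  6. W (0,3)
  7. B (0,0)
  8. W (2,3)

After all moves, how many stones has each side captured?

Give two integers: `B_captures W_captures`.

Answer: 0 1

Derivation:
Move 1: B@(0,2) -> caps B=0 W=0
Move 2: W@(3,1) -> caps B=0 W=0
Move 3: B@(2,1) -> caps B=0 W=0
Move 4: W@(3,2) -> caps B=0 W=0
Move 5: B@(3,3) -> caps B=0 W=0
Move 6: W@(0,3) -> caps B=0 W=0
Move 7: B@(0,0) -> caps B=0 W=0
Move 8: W@(2,3) -> caps B=0 W=1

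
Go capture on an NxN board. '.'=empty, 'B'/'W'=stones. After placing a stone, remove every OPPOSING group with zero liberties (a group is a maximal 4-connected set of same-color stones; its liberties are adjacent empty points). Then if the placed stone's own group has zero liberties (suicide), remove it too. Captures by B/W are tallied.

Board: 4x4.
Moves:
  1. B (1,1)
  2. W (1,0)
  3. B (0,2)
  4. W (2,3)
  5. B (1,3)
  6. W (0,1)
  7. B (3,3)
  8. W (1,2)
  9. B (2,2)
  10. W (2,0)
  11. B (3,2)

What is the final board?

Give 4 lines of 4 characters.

Answer: .WB.
WB.B
W.B.
..BB

Derivation:
Move 1: B@(1,1) -> caps B=0 W=0
Move 2: W@(1,0) -> caps B=0 W=0
Move 3: B@(0,2) -> caps B=0 W=0
Move 4: W@(2,3) -> caps B=0 W=0
Move 5: B@(1,3) -> caps B=0 W=0
Move 6: W@(0,1) -> caps B=0 W=0
Move 7: B@(3,3) -> caps B=0 W=0
Move 8: W@(1,2) -> caps B=0 W=0
Move 9: B@(2,2) -> caps B=2 W=0
Move 10: W@(2,0) -> caps B=2 W=0
Move 11: B@(3,2) -> caps B=2 W=0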